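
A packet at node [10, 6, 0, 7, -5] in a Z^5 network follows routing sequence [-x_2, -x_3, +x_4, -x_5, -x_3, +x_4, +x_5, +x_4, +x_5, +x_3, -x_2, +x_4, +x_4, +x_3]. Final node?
(10, 4, 0, 12, -4)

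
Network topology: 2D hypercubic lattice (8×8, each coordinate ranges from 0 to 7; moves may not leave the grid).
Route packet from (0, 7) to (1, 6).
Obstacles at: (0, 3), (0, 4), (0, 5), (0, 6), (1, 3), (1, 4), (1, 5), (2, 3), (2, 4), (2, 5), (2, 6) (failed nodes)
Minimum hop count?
2
(one shortest path: (0, 7) → (1, 7) → (1, 6))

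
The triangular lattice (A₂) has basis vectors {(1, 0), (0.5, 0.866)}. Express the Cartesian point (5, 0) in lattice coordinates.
5b₁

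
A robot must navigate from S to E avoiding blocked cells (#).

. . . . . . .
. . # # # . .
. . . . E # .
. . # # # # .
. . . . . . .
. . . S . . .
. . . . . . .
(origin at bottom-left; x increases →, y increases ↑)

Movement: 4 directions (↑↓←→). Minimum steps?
8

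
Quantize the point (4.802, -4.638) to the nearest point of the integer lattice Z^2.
(5, -5)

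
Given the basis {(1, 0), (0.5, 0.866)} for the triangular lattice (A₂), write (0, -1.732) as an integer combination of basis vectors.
b₁ - 2b₂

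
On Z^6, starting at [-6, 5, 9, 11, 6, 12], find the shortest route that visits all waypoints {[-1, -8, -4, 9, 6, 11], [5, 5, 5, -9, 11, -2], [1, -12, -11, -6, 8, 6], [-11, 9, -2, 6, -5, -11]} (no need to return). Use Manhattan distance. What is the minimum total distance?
187
(one optimal route: (-6, 5, 9, 11, 6, 12) → (-1, -8, -4, 9, 6, 11) → (1, -12, -11, -6, 8, 6) → (5, 5, 5, -9, 11, -2) → (-11, 9, -2, 6, -5, -11))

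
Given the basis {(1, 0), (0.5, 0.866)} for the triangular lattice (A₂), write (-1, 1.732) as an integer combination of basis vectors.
-2b₁ + 2b₂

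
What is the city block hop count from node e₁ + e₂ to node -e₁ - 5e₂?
8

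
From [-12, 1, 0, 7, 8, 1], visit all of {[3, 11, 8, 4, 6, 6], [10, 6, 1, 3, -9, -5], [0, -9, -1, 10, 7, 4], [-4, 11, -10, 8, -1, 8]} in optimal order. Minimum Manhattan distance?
161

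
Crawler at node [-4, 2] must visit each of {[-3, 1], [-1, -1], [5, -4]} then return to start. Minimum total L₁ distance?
30
(one optimal route: (-4, 2) → (-3, 1) → (-1, -1) → (5, -4) → (-4, 2))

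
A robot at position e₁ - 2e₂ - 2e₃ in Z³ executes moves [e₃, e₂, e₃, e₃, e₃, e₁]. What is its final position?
(2, -1, 2)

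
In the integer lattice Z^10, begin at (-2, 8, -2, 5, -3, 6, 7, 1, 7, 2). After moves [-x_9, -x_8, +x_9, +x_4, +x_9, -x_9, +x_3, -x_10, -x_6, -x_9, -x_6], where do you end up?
(-2, 8, -1, 6, -3, 4, 7, 0, 6, 1)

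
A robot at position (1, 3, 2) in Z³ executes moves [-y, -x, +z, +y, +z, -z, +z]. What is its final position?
(0, 3, 4)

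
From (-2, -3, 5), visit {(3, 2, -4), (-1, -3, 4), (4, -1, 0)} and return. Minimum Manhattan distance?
40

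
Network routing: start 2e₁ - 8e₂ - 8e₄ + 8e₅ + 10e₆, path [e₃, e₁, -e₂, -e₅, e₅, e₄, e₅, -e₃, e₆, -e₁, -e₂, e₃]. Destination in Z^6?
(2, -10, 1, -7, 9, 11)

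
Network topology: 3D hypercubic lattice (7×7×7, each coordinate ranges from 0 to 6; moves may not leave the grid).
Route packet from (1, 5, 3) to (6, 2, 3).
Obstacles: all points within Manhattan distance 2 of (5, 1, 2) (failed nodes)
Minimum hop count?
8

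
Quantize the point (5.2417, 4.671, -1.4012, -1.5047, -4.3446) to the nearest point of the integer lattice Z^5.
(5, 5, -1, -2, -4)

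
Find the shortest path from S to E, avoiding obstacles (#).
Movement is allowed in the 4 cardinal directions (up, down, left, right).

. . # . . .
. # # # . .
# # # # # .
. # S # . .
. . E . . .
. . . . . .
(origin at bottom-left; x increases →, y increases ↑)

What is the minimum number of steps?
1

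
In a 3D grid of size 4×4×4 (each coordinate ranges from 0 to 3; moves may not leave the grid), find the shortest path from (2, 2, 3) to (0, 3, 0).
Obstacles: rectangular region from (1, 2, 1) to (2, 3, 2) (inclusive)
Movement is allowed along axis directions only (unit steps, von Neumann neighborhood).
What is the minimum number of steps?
6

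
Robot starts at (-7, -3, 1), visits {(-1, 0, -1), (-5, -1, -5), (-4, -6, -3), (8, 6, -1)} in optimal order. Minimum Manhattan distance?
42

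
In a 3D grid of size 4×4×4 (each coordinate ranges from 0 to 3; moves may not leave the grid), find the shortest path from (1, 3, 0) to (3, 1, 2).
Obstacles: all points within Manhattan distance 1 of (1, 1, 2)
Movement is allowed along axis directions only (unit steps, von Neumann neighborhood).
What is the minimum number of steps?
6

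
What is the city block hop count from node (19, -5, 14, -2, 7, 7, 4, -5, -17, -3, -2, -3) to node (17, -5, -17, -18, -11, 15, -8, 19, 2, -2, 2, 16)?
154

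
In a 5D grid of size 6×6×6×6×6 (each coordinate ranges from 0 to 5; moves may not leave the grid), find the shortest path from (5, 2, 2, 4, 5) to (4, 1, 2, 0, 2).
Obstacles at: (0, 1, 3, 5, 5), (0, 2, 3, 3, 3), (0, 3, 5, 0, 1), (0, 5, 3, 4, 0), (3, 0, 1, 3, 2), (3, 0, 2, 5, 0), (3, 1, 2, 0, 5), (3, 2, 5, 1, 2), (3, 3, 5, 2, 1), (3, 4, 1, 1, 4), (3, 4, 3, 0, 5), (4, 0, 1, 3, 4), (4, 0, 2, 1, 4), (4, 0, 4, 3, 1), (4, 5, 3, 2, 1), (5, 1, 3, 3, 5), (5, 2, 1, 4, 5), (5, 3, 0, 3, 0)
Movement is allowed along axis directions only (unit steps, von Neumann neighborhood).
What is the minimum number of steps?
9
(one shortest path: (5, 2, 2, 4, 5) → (4, 2, 2, 4, 5) → (4, 1, 2, 4, 5) → (4, 1, 2, 3, 5) → (4, 1, 2, 2, 5) → (4, 1, 2, 1, 5) → (4, 1, 2, 0, 5) → (4, 1, 2, 0, 4) → (4, 1, 2, 0, 3) → (4, 1, 2, 0, 2))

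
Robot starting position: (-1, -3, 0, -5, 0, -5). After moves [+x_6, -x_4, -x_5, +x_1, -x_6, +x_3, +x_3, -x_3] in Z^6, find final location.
(0, -3, 1, -6, -1, -5)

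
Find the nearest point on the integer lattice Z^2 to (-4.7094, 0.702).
(-5, 1)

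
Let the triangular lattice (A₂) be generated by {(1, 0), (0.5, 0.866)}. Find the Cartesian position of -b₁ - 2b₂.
(-2, -1.732)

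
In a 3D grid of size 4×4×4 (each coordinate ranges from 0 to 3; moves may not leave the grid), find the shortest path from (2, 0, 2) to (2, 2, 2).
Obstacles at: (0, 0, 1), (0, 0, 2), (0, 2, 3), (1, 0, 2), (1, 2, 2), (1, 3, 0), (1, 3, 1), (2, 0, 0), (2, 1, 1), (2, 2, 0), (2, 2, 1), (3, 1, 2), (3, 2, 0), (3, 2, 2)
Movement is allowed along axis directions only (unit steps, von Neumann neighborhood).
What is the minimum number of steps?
2
(one shortest path: (2, 0, 2) → (2, 1, 2) → (2, 2, 2))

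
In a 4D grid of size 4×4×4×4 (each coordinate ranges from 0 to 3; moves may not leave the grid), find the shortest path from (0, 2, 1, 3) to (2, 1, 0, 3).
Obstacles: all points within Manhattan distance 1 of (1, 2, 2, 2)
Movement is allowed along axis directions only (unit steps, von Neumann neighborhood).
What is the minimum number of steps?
4
(one shortest path: (0, 2, 1, 3) → (1, 2, 1, 3) → (2, 2, 1, 3) → (2, 1, 1, 3) → (2, 1, 0, 3))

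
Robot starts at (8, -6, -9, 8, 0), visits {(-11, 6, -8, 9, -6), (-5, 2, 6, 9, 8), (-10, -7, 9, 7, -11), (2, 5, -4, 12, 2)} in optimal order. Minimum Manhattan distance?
133
(one optimal route: (8, -6, -9, 8, 0) → (2, 5, -4, 12, 2) → (-11, 6, -8, 9, -6) → (-5, 2, 6, 9, 8) → (-10, -7, 9, 7, -11))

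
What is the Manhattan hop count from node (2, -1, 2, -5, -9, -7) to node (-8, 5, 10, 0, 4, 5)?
54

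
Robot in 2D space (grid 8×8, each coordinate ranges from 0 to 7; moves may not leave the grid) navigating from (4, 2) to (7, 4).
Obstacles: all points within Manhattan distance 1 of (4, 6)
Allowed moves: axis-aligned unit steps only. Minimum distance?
5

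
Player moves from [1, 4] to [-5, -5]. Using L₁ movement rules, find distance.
15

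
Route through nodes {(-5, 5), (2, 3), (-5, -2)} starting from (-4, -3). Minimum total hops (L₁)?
18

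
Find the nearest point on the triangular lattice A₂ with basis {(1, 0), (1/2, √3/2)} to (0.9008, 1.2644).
(1, 1.732)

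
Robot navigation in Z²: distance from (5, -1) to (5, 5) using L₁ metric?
6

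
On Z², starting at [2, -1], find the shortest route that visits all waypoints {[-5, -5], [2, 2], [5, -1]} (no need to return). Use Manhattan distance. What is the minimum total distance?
23
(one optimal route: (2, -1) → (2, 2) → (5, -1) → (-5, -5))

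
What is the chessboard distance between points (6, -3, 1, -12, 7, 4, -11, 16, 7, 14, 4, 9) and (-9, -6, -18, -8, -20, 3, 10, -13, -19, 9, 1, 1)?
29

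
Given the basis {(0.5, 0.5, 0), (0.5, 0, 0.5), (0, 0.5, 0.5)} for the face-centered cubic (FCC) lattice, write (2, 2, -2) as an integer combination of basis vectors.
6b₁ - 2b₂ - 2b₃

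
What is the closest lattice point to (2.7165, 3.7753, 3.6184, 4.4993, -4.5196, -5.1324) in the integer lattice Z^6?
(3, 4, 4, 4, -5, -5)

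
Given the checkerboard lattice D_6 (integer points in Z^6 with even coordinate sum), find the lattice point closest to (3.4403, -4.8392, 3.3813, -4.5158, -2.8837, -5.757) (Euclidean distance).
(3, -5, 3, -4, -3, -6)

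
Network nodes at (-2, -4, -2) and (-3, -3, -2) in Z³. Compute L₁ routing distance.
2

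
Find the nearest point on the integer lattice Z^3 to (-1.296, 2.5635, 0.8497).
(-1, 3, 1)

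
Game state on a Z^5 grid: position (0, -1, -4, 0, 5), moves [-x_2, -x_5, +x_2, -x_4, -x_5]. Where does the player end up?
(0, -1, -4, -1, 3)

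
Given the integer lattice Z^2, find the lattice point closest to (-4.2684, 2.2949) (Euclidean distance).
(-4, 2)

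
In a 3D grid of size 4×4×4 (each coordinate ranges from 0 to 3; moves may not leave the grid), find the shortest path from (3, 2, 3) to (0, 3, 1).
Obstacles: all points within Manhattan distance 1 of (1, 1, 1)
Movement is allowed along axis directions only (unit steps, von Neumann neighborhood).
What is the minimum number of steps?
6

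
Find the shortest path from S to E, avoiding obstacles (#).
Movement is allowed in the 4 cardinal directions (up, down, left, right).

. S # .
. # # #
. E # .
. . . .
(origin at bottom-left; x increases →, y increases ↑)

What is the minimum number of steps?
4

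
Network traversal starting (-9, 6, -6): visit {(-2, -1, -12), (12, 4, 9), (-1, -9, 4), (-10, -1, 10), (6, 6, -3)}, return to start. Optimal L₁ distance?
134
(one optimal route: (-9, 6, -6) → (-2, -1, -12) → (-1, -9, 4) → (-10, -1, 10) → (12, 4, 9) → (6, 6, -3) → (-9, 6, -6))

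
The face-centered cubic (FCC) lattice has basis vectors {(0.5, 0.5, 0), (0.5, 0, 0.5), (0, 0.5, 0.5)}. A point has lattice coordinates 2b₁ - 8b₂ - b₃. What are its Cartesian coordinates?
(-3, 0.5, -4.5)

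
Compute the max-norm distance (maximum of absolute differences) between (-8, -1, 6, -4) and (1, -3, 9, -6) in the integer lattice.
9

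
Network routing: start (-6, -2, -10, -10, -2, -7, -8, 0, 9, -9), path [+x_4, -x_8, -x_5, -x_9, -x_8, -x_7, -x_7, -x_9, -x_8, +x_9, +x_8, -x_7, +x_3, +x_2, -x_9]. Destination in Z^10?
(-6, -1, -9, -9, -3, -7, -11, -2, 7, -9)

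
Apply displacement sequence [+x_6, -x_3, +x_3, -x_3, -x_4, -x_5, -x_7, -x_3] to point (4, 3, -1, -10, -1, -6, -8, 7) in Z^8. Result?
(4, 3, -3, -11, -2, -5, -9, 7)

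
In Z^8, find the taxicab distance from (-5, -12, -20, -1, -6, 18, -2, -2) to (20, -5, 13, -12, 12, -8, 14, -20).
154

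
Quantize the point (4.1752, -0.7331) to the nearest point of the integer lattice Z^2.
(4, -1)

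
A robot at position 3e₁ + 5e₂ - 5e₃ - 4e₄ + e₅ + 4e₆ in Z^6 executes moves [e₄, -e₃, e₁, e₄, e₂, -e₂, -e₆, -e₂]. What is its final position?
(4, 4, -6, -2, 1, 3)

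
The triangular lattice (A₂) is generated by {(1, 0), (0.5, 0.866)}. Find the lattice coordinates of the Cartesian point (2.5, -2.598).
4b₁ - 3b₂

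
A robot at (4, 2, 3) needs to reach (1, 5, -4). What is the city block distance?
13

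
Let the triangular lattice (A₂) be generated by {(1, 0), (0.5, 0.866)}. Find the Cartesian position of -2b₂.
(-1, -1.732)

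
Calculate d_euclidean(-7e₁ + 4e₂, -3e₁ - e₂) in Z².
6.40312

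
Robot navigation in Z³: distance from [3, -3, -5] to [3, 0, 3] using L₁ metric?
11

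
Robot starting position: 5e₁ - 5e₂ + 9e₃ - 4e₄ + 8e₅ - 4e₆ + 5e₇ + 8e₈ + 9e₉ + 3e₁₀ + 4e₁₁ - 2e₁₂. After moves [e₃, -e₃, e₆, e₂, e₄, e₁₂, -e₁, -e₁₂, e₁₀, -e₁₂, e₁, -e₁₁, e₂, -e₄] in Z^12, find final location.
(5, -3, 9, -4, 8, -3, 5, 8, 9, 4, 3, -3)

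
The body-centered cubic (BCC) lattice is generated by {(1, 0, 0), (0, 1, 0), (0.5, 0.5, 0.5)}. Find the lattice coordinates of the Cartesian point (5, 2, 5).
-3b₂ + 10b₃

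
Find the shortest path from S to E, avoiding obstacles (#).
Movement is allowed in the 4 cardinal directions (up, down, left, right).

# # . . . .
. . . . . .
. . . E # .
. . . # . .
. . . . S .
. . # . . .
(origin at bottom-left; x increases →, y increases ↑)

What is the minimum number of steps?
5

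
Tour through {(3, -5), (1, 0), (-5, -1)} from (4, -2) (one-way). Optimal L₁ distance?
18
(one optimal route: (4, -2) → (3, -5) → (1, 0) → (-5, -1))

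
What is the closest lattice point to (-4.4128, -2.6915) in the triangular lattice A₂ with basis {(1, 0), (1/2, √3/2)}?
(-4.5, -2.598)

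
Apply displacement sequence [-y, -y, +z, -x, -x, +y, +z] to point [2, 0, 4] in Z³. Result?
(0, -1, 6)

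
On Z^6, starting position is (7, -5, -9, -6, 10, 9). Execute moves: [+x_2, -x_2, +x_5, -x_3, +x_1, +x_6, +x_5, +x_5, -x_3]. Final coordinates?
(8, -5, -11, -6, 13, 10)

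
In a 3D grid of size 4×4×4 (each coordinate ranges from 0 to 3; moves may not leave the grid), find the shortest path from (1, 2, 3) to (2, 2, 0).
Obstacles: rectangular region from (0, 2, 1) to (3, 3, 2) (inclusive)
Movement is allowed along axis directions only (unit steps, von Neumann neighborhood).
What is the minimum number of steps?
6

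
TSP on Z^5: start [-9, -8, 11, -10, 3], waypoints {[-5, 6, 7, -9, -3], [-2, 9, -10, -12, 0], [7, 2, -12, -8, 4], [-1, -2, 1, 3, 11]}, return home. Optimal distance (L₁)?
172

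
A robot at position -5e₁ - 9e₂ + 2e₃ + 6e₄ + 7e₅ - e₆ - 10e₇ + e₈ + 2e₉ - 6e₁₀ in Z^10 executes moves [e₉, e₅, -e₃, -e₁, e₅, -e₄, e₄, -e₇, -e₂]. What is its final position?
(-6, -10, 1, 6, 9, -1, -11, 1, 3, -6)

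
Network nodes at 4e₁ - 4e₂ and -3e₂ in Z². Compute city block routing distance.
5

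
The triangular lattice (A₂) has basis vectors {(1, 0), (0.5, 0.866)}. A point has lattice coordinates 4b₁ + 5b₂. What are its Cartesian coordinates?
(6.5, 4.33)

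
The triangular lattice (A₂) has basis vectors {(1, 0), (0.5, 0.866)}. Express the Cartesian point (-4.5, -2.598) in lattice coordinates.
-3b₁ - 3b₂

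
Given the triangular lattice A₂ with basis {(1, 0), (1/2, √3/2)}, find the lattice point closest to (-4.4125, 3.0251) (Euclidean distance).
(-4.5, 2.598)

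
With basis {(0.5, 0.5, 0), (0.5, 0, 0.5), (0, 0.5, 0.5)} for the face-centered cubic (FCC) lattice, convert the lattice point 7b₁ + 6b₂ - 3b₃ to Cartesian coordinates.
(6.5, 2, 1.5)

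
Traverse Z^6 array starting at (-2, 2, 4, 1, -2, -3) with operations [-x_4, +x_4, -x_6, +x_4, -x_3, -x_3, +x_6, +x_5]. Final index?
(-2, 2, 2, 2, -1, -3)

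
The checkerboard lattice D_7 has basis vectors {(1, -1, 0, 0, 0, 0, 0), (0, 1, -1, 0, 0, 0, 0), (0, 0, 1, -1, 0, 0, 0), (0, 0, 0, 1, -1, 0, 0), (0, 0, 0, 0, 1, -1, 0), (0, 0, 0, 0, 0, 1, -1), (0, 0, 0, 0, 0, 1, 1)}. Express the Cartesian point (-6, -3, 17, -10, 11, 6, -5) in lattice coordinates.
-6b₁ - 9b₂ + 8b₃ - 2b₄ + 9b₅ + 10b₆ + 5b₇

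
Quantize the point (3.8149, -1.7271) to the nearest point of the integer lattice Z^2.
(4, -2)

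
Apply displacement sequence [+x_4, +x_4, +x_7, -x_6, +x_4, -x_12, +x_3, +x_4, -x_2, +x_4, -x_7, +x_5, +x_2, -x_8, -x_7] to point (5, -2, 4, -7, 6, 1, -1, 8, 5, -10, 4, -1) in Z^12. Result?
(5, -2, 5, -2, 7, 0, -2, 7, 5, -10, 4, -2)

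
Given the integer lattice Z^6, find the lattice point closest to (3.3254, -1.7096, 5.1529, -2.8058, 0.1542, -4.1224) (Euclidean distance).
(3, -2, 5, -3, 0, -4)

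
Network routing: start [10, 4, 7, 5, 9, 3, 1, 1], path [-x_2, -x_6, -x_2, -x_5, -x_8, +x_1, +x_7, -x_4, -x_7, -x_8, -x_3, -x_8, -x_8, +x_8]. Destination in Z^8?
(11, 2, 6, 4, 8, 2, 1, -2)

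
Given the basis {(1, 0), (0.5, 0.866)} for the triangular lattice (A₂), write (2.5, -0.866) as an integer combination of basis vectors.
3b₁ - b₂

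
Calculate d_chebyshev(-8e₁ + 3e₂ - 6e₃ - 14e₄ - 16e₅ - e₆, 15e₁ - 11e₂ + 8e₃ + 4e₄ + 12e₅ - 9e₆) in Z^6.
28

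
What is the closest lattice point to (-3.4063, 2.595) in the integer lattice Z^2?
(-3, 3)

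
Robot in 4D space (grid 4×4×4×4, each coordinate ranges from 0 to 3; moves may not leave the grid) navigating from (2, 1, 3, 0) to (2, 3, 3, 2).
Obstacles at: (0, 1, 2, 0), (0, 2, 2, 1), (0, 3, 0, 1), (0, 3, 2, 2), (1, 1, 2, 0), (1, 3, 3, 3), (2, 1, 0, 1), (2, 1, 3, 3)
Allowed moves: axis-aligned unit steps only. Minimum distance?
4
(one shortest path: (2, 1, 3, 0) → (2, 2, 3, 0) → (2, 3, 3, 0) → (2, 3, 3, 1) → (2, 3, 3, 2))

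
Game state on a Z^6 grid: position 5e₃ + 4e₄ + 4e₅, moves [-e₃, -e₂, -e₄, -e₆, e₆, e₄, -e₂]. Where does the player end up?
(0, -2, 4, 4, 4, 0)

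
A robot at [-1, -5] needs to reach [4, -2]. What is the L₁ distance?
8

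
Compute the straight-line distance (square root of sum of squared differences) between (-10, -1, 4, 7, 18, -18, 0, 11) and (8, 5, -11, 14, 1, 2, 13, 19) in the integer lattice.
39.4462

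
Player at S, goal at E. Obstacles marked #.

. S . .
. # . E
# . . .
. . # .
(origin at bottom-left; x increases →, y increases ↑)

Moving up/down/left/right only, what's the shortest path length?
3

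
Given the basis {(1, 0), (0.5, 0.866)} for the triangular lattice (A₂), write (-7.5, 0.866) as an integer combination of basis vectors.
-8b₁ + b₂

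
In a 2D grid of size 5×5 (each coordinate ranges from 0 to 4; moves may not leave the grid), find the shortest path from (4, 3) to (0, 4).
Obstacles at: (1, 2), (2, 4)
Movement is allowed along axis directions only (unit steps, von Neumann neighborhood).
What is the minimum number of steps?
5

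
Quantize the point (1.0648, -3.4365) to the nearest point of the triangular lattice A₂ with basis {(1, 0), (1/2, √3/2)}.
(1, -3.464)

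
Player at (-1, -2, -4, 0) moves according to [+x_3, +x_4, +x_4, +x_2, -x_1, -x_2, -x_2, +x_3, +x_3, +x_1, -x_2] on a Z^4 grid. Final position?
(-1, -4, -1, 2)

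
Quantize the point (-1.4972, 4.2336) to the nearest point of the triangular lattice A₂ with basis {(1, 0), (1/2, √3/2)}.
(-1.5, 4.33)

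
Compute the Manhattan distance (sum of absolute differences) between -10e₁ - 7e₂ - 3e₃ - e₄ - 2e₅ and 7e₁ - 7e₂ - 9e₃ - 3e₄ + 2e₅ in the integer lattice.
29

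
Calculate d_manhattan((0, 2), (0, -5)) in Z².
7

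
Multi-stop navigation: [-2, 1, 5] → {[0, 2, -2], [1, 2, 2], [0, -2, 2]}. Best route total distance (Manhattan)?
18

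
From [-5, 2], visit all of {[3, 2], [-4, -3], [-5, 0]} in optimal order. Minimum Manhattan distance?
18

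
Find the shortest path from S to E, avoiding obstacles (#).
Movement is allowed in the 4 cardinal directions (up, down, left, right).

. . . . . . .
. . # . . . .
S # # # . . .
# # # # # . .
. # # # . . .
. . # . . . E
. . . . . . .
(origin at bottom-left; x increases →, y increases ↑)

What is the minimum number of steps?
13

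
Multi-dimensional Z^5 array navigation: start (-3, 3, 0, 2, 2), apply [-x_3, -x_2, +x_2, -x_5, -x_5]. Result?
(-3, 3, -1, 2, 0)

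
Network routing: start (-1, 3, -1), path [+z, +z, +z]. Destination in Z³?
(-1, 3, 2)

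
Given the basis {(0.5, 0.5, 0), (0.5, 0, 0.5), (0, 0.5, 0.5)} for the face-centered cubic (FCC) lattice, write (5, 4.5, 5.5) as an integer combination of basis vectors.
4b₁ + 6b₂ + 5b₃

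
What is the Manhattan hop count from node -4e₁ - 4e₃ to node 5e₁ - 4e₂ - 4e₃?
13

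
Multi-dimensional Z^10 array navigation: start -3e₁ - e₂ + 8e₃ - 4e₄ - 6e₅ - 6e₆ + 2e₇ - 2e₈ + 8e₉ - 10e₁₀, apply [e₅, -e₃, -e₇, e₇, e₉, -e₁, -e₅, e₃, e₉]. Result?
(-4, -1, 8, -4, -6, -6, 2, -2, 10, -10)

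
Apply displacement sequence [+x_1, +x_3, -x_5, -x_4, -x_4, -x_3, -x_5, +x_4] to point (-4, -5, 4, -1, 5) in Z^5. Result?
(-3, -5, 4, -2, 3)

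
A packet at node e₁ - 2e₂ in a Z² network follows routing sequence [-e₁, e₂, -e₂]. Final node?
(0, -2)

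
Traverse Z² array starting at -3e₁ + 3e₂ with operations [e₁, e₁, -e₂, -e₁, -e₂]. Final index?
(-2, 1)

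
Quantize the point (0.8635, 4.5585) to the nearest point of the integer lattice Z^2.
(1, 5)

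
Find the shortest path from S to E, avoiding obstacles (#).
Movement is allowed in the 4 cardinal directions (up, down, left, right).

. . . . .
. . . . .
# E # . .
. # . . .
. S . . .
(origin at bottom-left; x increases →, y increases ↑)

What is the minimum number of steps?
8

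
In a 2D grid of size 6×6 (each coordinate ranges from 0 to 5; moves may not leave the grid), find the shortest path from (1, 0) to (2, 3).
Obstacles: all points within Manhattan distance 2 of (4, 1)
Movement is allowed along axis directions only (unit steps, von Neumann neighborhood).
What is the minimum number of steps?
4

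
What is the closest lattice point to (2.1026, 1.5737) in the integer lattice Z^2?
(2, 2)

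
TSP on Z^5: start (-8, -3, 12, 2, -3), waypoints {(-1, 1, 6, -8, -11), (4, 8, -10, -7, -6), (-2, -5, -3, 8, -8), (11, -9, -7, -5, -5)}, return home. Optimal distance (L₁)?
170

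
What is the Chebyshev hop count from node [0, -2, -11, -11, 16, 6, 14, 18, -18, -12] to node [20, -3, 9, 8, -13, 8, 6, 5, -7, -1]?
29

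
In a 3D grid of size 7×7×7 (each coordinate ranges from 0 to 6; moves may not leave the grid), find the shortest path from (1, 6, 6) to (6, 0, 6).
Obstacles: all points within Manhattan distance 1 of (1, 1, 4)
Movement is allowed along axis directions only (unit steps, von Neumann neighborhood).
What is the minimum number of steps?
11
(one shortest path: (1, 6, 6) → (2, 6, 6) → (3, 6, 6) → (4, 6, 6) → (5, 6, 6) → (6, 6, 6) → (6, 5, 6) → (6, 4, 6) → (6, 3, 6) → (6, 2, 6) → (6, 1, 6) → (6, 0, 6))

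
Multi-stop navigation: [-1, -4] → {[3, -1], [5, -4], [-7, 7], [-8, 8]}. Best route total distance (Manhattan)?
31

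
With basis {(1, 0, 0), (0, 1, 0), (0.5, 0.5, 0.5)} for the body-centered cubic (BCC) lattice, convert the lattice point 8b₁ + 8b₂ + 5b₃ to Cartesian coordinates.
(10.5, 10.5, 2.5)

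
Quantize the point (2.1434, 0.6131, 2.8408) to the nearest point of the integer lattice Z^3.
(2, 1, 3)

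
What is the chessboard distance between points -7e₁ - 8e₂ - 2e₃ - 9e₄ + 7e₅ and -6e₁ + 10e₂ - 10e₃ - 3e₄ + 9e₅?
18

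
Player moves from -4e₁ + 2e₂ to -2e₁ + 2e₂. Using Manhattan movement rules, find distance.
2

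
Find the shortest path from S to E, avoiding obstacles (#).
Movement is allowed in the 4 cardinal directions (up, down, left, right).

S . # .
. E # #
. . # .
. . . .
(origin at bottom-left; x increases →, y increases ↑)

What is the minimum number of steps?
2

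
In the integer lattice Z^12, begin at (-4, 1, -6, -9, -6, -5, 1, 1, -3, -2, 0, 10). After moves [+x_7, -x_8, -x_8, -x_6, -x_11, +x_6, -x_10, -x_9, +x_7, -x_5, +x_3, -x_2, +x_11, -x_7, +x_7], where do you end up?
(-4, 0, -5, -9, -7, -5, 3, -1, -4, -3, 0, 10)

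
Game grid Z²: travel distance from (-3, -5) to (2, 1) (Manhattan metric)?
11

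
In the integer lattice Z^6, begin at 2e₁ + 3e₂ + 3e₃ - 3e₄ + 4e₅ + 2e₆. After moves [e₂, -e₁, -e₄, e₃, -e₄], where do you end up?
(1, 4, 4, -5, 4, 2)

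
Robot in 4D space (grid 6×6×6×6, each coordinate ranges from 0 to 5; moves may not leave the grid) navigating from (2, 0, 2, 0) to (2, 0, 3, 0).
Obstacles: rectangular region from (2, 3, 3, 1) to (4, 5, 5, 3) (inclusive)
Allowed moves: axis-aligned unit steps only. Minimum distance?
1
(one shortest path: (2, 0, 2, 0) → (2, 0, 3, 0))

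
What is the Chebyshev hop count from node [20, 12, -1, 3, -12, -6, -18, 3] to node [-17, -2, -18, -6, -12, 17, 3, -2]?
37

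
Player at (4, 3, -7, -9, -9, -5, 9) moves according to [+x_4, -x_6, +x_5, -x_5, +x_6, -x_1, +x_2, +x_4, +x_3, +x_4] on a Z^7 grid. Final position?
(3, 4, -6, -6, -9, -5, 9)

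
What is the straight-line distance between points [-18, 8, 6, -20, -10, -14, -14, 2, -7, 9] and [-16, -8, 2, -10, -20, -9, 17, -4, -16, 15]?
40.1871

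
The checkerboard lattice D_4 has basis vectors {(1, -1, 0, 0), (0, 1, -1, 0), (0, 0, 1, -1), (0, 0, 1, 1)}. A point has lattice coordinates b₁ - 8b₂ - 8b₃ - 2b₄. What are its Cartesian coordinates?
(1, -9, -2, 6)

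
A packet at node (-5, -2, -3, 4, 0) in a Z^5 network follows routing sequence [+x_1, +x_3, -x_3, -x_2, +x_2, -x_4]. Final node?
(-4, -2, -3, 3, 0)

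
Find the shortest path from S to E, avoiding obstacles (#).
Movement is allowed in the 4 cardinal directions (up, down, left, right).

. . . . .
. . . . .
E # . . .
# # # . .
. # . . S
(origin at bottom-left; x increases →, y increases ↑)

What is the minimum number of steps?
8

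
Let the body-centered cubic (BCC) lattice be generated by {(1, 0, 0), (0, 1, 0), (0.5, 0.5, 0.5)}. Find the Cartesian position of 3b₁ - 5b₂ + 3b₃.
(4.5, -3.5, 1.5)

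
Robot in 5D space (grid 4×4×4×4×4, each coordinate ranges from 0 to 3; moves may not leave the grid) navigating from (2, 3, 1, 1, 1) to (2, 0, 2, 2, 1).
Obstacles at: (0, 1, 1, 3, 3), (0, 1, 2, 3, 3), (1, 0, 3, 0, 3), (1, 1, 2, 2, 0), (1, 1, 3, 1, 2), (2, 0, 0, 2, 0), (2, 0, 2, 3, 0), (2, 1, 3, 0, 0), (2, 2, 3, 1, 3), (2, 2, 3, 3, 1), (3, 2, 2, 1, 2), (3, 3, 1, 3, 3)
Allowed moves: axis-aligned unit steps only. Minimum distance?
5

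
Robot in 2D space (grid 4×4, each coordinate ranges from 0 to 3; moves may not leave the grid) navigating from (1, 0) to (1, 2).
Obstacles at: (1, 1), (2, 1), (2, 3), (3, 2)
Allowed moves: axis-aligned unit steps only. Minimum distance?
4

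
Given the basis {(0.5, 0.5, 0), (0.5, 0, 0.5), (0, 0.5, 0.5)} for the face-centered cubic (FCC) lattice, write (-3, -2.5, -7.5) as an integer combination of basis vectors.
2b₁ - 8b₂ - 7b₃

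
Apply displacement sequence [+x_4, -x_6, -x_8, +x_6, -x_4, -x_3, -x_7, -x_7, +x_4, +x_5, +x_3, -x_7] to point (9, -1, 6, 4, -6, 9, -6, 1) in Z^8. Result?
(9, -1, 6, 5, -5, 9, -9, 0)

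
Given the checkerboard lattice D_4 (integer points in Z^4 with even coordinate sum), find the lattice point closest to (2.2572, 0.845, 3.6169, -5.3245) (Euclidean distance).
(2, 1, 4, -5)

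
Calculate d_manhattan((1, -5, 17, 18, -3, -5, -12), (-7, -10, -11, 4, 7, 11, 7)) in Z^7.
100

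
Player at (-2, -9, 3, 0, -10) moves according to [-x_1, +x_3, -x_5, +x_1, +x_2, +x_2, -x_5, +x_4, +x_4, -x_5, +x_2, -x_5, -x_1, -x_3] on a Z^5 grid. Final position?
(-3, -6, 3, 2, -14)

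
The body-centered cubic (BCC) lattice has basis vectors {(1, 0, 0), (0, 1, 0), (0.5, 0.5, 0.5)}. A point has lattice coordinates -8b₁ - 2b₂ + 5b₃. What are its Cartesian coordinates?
(-5.5, 0.5, 2.5)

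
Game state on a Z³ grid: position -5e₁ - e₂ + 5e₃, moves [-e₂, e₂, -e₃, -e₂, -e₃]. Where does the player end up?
(-5, -2, 3)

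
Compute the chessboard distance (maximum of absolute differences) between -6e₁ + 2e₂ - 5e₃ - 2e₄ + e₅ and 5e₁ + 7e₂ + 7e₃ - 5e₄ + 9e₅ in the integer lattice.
12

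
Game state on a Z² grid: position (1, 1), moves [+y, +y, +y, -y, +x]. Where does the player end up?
(2, 3)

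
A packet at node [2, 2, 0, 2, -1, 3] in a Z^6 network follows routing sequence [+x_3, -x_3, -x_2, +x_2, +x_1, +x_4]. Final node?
(3, 2, 0, 3, -1, 3)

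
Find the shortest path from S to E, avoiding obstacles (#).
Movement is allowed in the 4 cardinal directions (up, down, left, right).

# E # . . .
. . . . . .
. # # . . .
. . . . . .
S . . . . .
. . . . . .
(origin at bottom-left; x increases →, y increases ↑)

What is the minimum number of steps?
5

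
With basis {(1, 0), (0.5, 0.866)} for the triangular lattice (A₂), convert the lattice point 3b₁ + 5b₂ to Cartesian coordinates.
(5.5, 4.33)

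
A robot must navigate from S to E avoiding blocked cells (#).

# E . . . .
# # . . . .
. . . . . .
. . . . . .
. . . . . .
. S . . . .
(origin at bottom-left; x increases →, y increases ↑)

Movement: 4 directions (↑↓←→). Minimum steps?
7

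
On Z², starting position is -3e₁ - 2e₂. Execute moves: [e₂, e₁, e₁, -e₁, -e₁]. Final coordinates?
(-3, -1)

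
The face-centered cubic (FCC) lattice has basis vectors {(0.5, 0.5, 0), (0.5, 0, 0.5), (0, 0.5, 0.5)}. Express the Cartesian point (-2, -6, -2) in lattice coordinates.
-6b₁ + 2b₂ - 6b₃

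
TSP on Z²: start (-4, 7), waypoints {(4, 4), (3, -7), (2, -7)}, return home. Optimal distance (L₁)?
44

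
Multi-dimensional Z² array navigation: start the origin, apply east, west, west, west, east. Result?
(-1, 0)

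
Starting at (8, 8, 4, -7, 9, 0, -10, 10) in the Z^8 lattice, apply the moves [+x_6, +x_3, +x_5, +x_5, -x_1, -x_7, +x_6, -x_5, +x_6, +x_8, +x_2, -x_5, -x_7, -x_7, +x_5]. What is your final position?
(7, 9, 5, -7, 10, 3, -13, 11)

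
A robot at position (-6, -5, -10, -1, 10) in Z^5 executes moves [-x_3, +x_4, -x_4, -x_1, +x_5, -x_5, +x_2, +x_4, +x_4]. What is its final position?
(-7, -4, -11, 1, 10)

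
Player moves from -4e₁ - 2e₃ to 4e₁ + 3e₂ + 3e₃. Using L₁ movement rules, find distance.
16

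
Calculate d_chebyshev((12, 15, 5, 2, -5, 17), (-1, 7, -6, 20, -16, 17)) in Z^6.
18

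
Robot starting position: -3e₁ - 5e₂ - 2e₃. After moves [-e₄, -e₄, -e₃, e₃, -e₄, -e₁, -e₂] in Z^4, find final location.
(-4, -6, -2, -3)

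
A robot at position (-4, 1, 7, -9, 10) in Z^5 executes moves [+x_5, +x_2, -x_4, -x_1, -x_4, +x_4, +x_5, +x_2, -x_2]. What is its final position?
(-5, 2, 7, -10, 12)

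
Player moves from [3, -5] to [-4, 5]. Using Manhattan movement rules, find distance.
17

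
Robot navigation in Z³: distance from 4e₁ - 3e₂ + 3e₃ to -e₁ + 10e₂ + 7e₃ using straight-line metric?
14.4914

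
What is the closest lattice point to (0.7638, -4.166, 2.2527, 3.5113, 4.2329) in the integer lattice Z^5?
(1, -4, 2, 4, 4)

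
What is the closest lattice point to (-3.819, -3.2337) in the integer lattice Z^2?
(-4, -3)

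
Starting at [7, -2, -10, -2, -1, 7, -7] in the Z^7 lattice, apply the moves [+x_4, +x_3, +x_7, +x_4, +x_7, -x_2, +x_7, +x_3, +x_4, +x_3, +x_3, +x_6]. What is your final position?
(7, -3, -6, 1, -1, 8, -4)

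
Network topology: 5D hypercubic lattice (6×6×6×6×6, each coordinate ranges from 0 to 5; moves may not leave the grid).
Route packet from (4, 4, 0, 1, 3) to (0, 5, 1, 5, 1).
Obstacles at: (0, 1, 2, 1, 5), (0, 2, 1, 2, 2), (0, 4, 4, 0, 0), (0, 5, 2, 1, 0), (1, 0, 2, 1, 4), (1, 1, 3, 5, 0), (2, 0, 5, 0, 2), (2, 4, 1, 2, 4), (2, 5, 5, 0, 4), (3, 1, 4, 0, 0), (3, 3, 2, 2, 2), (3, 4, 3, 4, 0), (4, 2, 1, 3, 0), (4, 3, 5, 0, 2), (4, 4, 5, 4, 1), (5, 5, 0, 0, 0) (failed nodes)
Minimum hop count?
12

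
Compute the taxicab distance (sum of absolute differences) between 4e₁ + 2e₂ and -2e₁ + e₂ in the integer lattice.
7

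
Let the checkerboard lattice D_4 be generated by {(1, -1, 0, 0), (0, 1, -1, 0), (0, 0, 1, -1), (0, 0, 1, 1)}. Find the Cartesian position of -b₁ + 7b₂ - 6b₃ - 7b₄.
(-1, 8, -20, -1)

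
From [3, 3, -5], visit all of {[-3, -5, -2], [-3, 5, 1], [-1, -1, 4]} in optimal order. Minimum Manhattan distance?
37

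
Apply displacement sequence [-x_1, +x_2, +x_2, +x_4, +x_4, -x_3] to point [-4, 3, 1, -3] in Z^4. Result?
(-5, 5, 0, -1)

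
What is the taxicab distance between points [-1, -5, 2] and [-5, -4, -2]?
9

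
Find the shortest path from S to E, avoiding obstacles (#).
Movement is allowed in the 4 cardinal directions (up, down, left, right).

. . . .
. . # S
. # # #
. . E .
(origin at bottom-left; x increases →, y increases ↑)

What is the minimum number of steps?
9
(one shortest path: (3, 2) → (3, 3) → (2, 3) → (1, 3) → (0, 3) → (0, 2) → (0, 1) → (0, 0) → (1, 0) → (2, 0))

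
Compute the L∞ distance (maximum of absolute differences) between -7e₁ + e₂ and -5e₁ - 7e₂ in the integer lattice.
8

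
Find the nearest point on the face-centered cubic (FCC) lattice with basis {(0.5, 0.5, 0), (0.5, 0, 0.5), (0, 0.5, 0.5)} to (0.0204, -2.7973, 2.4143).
(0, -2.5, 2.5)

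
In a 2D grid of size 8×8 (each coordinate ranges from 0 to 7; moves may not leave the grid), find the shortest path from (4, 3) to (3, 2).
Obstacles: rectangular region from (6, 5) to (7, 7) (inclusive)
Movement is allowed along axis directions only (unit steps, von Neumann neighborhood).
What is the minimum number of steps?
2
(one shortest path: (4, 3) → (3, 3) → (3, 2))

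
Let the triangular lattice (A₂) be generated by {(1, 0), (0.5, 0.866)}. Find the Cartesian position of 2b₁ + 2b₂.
(3, 1.732)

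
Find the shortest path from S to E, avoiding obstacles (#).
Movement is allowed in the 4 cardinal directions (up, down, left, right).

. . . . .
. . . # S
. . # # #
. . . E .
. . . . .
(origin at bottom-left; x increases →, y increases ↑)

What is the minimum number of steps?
9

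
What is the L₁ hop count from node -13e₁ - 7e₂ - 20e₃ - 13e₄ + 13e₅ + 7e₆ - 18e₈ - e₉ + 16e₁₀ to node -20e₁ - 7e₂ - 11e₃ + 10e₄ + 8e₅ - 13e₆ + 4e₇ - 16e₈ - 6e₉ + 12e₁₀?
79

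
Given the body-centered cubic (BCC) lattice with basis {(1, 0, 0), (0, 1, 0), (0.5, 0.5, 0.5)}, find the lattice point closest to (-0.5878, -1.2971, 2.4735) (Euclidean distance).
(-0.5, -1.5, 2.5)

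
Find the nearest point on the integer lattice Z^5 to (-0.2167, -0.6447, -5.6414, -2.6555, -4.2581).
(0, -1, -6, -3, -4)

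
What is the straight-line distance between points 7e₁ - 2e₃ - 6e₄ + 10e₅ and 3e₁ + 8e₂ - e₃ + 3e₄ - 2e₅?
17.4929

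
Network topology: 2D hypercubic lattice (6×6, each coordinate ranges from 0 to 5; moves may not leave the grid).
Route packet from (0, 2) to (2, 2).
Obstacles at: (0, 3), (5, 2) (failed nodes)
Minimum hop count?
2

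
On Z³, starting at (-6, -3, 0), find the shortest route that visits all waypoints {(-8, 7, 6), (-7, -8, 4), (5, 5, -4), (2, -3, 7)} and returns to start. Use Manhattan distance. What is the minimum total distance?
90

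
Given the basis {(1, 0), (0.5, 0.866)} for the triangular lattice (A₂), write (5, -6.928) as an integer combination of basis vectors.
9b₁ - 8b₂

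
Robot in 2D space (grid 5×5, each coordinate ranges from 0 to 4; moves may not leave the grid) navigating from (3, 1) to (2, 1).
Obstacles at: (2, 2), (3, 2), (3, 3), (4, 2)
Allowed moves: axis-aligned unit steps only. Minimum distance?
1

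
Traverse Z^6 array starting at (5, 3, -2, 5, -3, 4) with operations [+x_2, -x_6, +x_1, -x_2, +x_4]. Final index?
(6, 3, -2, 6, -3, 3)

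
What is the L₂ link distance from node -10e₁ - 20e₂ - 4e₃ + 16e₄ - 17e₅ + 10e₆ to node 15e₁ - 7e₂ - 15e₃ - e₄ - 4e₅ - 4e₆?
39.6106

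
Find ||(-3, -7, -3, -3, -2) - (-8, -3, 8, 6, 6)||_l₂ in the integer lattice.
17.5214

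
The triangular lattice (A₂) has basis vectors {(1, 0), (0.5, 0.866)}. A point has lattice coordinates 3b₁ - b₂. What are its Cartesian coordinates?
(2.5, -0.866)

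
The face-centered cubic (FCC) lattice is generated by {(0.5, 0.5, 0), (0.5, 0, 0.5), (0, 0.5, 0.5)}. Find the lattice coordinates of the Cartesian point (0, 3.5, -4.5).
8b₁ - 8b₂ - b₃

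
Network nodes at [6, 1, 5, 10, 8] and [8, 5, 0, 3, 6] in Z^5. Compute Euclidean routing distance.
9.89949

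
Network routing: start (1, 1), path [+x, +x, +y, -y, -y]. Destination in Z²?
(3, 0)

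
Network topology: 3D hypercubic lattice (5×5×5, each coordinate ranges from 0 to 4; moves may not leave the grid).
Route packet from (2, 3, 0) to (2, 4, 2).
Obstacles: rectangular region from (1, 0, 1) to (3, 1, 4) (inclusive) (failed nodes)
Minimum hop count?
3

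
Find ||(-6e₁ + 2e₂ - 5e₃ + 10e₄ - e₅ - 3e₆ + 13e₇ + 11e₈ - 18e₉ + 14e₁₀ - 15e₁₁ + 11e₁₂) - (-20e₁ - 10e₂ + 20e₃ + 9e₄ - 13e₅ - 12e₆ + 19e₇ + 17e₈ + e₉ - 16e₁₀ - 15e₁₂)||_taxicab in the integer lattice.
175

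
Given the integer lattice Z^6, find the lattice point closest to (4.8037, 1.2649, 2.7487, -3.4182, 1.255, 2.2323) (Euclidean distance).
(5, 1, 3, -3, 1, 2)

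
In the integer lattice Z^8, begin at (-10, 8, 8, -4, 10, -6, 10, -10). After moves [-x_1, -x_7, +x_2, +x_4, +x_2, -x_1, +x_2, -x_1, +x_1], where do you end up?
(-12, 11, 8, -3, 10, -6, 9, -10)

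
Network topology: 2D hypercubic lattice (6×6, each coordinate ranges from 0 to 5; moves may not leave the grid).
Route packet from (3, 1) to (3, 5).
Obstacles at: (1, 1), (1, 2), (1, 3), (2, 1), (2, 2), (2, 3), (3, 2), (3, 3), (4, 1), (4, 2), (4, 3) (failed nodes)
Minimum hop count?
10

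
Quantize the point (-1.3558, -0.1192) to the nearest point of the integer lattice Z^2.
(-1, 0)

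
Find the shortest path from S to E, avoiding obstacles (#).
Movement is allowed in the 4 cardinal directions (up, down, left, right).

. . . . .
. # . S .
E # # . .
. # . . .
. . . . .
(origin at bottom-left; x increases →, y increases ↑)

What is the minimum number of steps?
6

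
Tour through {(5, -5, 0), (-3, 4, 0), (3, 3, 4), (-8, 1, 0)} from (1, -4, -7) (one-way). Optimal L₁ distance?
45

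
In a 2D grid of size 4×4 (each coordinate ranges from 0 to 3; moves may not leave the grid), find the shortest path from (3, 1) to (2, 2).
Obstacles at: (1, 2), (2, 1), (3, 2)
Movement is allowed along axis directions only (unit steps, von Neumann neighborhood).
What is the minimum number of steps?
10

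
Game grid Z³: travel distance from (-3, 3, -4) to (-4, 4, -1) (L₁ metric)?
5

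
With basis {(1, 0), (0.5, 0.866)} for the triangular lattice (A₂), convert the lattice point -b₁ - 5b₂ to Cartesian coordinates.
(-3.5, -4.33)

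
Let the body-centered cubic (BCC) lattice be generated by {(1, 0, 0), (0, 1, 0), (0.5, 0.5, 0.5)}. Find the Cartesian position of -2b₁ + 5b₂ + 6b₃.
(1, 8, 3)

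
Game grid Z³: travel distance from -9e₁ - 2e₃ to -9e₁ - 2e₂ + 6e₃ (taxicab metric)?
10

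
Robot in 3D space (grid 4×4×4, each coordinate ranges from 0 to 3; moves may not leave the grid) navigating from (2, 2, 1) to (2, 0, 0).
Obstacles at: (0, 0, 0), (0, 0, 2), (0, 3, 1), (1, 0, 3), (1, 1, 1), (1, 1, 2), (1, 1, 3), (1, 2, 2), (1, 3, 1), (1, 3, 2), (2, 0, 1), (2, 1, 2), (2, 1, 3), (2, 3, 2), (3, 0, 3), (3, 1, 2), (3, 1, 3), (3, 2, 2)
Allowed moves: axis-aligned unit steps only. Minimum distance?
3
(one shortest path: (2, 2, 1) → (2, 1, 1) → (2, 1, 0) → (2, 0, 0))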